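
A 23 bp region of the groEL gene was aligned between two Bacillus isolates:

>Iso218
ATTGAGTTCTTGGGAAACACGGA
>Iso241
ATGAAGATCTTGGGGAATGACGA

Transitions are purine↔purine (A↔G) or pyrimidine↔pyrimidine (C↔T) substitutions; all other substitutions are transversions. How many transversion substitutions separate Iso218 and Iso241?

The sequences differ at positions 3 (T/G, transversion), 4 (G/A, transition), 7 (T/A, transversion), 15 (A/G, transition), 18 (C/T, transition), 19 (A/G, transition), 20 (C/A, transversion), 21 (G/C, transversion).
Of the 8 differences, 4 transitions and 4 transversions, so the answer is 4.

4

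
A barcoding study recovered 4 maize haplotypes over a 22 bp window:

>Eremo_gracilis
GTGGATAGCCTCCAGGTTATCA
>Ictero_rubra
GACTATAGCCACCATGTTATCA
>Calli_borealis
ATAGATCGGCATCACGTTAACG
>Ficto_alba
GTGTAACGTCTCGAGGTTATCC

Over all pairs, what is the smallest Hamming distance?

5

Pairwise Hamming distances:
  Eremo_gracilis vs Ictero_rubra: 5
  Eremo_gracilis vs Calli_borealis: 9
  Eremo_gracilis vs Ficto_alba: 6
  Ictero_rubra vs Calli_borealis: 10
  Ictero_rubra vs Ficto_alba: 9
  Calli_borealis vs Ficto_alba: 11
The smallest is 5, between Eremo_gracilis and Ictero_rubra.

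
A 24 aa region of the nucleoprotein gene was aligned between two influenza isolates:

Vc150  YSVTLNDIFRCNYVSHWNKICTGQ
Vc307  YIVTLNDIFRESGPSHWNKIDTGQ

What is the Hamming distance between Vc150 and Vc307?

6

Differing sites — 2:S/I; 11:C/E; 12:N/S; 13:Y/G; 14:V/P; 21:C/D.
That gives 6 mismatches out of 24 aligned sites, so the Hamming distance is 6.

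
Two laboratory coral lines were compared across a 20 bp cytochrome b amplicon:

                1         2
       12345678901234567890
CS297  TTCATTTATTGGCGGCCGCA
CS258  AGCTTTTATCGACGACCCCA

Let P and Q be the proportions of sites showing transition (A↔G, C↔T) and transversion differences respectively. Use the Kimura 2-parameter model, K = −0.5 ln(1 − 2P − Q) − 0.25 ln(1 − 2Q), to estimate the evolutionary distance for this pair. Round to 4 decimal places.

Differing sites — 1:T/A (Tv); 2:T/G (Tv); 4:A/T (Tv); 10:T/C (Ti); 12:G/A (Ti); 15:G/A (Ti); 18:G/C (Tv).
Of the 7 differences, 3 transitions and 4 transversions over 20 sites: P = 3/20 = 0.150000, Q = 4/20 = 0.200000.
d = −0.5·ln(0.500000) − 0.25·ln(0.600000) = −0.5·(-0.693147) − 0.25·(-0.510826) = 0.4743.

0.4743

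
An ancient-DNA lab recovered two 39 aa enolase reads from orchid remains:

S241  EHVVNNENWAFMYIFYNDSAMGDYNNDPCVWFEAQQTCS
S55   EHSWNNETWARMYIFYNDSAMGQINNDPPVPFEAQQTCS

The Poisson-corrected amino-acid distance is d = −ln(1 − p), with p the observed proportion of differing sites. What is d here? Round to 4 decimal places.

Differing sites — 3:V/S; 4:V/W; 8:N/T; 11:F/R; 23:D/Q; 24:Y/I; 29:C/P; 31:W/P.
p = 8/39 = 0.205128.
d = −ln(1 − 0.205128) = −ln(0.794872) = 0.2296.

0.2296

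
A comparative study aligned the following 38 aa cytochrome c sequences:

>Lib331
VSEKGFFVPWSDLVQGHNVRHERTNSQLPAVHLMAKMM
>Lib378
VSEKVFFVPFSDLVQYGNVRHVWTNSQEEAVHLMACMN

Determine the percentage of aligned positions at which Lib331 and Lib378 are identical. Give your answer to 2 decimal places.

Mismatches occur at site 5 (G↔V), site 10 (W↔F), site 16 (G↔Y), site 17 (H↔G), site 22 (E↔V), site 23 (R↔W), site 28 (L↔E), site 29 (P↔E), site 36 (K↔C), site 38 (M↔N).
28 of the 38 sites match, so the percent identity is 28/38 × 100 = 73.68%.

73.68%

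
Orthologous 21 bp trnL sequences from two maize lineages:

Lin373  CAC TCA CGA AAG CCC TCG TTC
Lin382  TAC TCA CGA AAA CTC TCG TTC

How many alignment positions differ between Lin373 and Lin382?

3

Differing sites — 1:C/T; 12:G/A; 14:C/T.
That gives 3 mismatches out of 21 aligned sites, so the Hamming distance is 3.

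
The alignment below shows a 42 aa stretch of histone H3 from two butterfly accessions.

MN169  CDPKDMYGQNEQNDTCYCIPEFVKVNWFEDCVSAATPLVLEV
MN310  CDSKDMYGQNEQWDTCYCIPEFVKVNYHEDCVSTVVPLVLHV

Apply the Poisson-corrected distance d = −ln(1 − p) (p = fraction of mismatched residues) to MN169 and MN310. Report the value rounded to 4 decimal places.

0.2113

Differing sites — 3:P/S; 13:N/W; 27:W/Y; 28:F/H; 34:A/T; 35:A/V; 36:T/V; 41:E/H.
p = 8/42 = 0.190476.
d = −ln(1 − 0.190476) = −ln(0.809524) = 0.2113.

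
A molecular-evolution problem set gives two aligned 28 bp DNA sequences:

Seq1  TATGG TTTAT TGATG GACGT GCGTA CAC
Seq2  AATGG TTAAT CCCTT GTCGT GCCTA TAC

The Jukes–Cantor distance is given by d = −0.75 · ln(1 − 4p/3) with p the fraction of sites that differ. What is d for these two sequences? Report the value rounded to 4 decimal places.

Differing sites — 1:T/A; 8:T/A; 11:T/C; 12:G/C; 13:A/C; 15:G/T; 17:A/T; 23:G/C; 26:C/T.
p = 9/28 = 0.321429.
d = −0.75 · ln(1 − (4/3)·0.321429) = −0.75 · ln(0.571428) = −0.75 · (-0.559617) = 0.4197.

0.4197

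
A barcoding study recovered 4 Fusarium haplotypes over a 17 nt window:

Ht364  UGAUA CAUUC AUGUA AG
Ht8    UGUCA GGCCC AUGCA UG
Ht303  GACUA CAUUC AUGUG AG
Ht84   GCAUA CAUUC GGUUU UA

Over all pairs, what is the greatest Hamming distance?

14

Pairwise Hamming distances:
  Ht364 vs Ht8: 8
  Ht364 vs Ht303: 4
  Ht364 vs Ht84: 8
  Ht8 vs Ht303: 11
  Ht8 vs Ht84: 14
  Ht303 vs Ht84: 8
The largest is 14, between Ht8 and Ht84.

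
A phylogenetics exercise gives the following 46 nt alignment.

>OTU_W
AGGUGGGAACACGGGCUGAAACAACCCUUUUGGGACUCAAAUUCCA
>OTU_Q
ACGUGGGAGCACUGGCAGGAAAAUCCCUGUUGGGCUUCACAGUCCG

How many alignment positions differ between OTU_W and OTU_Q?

Mismatches occur at site 2 (G→C), site 9 (A→G), site 13 (G→U), site 17 (U→A), site 19 (A→G), site 22 (C→A), site 24 (A→U), site 29 (U→G), site 35 (A→C), site 36 (C→U), site 40 (A→C), site 42 (U→G), site 46 (A→G).
That gives 13 mismatches out of 46 aligned sites, so the Hamming distance is 13.

13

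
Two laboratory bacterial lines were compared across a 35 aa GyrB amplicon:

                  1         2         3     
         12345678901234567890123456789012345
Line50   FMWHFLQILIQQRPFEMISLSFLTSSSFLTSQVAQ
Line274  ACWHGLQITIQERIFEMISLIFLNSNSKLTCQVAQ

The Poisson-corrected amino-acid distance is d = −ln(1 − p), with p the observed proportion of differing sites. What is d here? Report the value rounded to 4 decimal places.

0.3773

The sequences differ at positions 1 (F/A), 2 (M/C), 5 (F/G), 9 (L/T), 12 (Q/E), 14 (P/I), 21 (S/I), 24 (T/N), 26 (S/N), 28 (F/K), 31 (S/C).
p = 11/35 = 0.314286.
d = −ln(1 − 0.314286) = −ln(0.685714) = 0.3773.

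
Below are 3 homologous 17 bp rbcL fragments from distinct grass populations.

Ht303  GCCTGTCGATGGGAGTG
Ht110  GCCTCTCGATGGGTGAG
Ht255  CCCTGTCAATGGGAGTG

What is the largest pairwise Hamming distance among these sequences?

5

Pairwise Hamming distances:
  Ht303 vs Ht110: 3
  Ht303 vs Ht255: 2
  Ht110 vs Ht255: 5
The largest is 5, between Ht110 and Ht255.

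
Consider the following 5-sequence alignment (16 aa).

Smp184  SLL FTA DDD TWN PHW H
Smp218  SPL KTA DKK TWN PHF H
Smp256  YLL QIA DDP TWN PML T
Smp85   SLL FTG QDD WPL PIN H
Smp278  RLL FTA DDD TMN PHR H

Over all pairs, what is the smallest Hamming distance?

3

Pairwise Hamming distances:
  Smp184 vs Smp218: 5
  Smp184 vs Smp256: 7
  Smp184 vs Smp85: 7
  Smp184 vs Smp278: 3
  Smp218 vs Smp256: 9
  Smp218 vs Smp85: 11
  Smp218 vs Smp278: 7
  Smp256 vs Smp85: 12
  Smp256 vs Smp278: 8
  Smp85 vs Smp278: 8
The smallest is 3, between Smp184 and Smp278.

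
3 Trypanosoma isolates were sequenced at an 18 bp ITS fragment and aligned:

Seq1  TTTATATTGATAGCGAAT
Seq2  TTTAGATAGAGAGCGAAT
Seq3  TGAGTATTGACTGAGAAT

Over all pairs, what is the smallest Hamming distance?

3

Pairwise Hamming distances:
  Seq1 vs Seq2: 3
  Seq1 vs Seq3: 6
  Seq2 vs Seq3: 8
The smallest is 3, between Seq1 and Seq2.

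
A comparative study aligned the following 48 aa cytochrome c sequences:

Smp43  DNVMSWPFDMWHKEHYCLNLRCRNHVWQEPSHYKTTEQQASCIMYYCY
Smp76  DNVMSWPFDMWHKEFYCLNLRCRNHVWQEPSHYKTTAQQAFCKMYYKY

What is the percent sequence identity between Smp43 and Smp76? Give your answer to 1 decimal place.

The sequences differ at positions 15 (H/F), 37 (E/A), 41 (S/F), 43 (I/K), 47 (C/K).
43 of the 48 sites match, so the percent identity is 43/48 × 100 = 89.6%.

89.6%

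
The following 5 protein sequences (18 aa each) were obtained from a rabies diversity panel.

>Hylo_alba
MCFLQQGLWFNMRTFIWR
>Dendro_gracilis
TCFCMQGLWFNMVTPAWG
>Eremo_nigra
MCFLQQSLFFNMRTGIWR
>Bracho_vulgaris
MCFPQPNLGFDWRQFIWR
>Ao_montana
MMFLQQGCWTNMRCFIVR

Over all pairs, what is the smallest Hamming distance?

Pairwise Hamming distances:
  Hylo_alba vs Dendro_gracilis: 7
  Hylo_alba vs Eremo_nigra: 3
  Hylo_alba vs Bracho_vulgaris: 7
  Hylo_alba vs Ao_montana: 5
  Dendro_gracilis vs Eremo_nigra: 9
  Dendro_gracilis vs Bracho_vulgaris: 13
  Dendro_gracilis vs Ao_montana: 12
  Eremo_nigra vs Bracho_vulgaris: 8
  Eremo_nigra vs Ao_montana: 8
  Bracho_vulgaris vs Ao_montana: 11
The smallest is 3, between Hylo_alba and Eremo_nigra.

3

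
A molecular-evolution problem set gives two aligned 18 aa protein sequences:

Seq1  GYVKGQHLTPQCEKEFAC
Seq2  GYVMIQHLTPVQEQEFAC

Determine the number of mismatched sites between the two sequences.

The sequences differ at positions 4 (K/M), 5 (G/I), 11 (Q/V), 12 (C/Q), 14 (K/Q).
That gives 5 mismatches out of 18 aligned sites, so the Hamming distance is 5.

5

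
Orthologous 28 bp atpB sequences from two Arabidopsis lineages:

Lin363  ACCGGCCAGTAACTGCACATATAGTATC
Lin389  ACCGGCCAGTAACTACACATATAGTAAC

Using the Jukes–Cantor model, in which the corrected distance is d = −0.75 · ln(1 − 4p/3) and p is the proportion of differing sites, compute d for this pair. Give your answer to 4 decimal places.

0.0751

Mismatches occur at site 15 (G/A), site 27 (T/A).
p = 2/28 = 0.071429.
d = −0.75 · ln(1 − (4/3)·0.071429) = −0.75 · ln(0.904761) = −0.75 · (-0.100084) = 0.0751.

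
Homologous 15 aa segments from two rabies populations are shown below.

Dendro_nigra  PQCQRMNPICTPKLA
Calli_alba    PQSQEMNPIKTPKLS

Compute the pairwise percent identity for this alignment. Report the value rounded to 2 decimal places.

73.33%

Mismatches occur at site 3 (C→S), site 5 (R→E), site 10 (C→K), site 15 (A→S).
11 of the 15 sites match, so the percent identity is 11/15 × 100 = 73.33%.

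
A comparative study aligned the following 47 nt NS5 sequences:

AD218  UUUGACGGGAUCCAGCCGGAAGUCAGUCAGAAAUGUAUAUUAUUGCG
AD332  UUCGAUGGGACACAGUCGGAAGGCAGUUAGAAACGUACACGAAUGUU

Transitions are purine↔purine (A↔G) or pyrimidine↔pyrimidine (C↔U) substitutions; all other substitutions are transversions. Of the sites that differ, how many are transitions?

9

Differing sites — 3:U/C (Ti); 6:C/U (Ti); 11:U/C (Ti); 12:C/A (Tv); 16:C/U (Ti); 23:U/G (Tv); 28:C/U (Ti); 34:U/C (Ti); 38:U/C (Ti); 40:U/C (Ti); 41:U/G (Tv); 43:U/A (Tv); 46:C/U (Ti); 47:G/U (Tv).
Of the 14 differences, 9 transitions and 5 transversions, so the answer is 9.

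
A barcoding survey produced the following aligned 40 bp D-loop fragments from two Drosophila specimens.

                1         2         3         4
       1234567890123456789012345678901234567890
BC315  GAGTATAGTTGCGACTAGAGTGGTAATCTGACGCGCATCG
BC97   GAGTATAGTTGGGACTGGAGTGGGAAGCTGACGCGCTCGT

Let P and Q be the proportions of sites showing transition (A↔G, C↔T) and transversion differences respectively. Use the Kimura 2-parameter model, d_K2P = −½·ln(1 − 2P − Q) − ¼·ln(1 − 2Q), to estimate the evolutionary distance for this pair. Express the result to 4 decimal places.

0.2330

Differing sites — 12:C/G (Tv); 17:A/G (Ti); 24:T/G (Tv); 27:T/G (Tv); 37:A/T (Tv); 38:T/C (Ti); 39:C/G (Tv); 40:G/T (Tv).
Of the 8 differences, 2 transitions and 6 transversions over 40 sites: P = 2/40 = 0.050000, Q = 6/40 = 0.150000.
d = −0.5·ln(0.750000) − 0.25·ln(0.700000) = −0.5·(-0.287682) − 0.25·(-0.356675) = 0.2330.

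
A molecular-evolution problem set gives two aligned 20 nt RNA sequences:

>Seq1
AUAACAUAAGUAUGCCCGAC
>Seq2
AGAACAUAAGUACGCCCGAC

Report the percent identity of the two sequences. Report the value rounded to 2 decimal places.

Mismatches occur at site 2 (U/G), site 13 (U/C).
18 of the 20 sites match, so the percent identity is 18/20 × 100 = 90.00%.

90.00%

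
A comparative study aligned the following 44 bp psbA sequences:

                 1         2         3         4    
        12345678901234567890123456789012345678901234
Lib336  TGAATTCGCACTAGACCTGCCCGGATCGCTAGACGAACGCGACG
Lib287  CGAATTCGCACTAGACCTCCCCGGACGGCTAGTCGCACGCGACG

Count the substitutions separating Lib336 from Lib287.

Mismatches occur at site 1 (T/C), site 19 (G/C), site 26 (T/C), site 27 (C/G), site 33 (A/T), site 36 (A/C).
That gives 6 mismatches out of 44 aligned sites, so the Hamming distance is 6.

6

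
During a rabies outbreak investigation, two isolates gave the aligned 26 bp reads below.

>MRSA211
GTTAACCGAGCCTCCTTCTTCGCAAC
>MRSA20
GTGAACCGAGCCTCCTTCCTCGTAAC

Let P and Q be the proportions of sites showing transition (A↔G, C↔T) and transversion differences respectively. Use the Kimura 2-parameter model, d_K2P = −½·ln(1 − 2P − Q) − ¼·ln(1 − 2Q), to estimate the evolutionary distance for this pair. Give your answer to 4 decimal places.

Differing sites — 3:T/G (Tv); 19:T/C (Ti); 23:C/T (Ti).
Of the 3 differences, 2 transitions and 1 transversion over 26 sites: P = 2/26 = 0.076923, Q = 1/26 = 0.038462.
d = −0.5·ln(0.807692) − 0.25·ln(0.923076) = −0.5·(-0.213574) − 0.25·(-0.080044) = 0.1268.

0.1268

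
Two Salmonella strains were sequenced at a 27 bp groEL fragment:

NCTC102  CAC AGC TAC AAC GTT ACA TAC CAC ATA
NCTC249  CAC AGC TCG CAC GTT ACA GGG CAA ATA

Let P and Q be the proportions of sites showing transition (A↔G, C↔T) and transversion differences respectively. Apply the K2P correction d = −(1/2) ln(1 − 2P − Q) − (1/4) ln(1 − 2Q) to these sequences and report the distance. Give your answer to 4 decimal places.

0.3226

Differing sites — 8:A/C (Tv); 9:C/G (Tv); 10:A/C (Tv); 19:T/G (Tv); 20:A/G (Ti); 21:C/G (Tv); 24:C/A (Tv).
Of the 7 differences, 1 transition and 6 transversions over 27 sites: P = 1/27 = 0.037037, Q = 6/27 = 0.222222.
d = −0.5·ln(0.703704) − 0.25·ln(0.555556) = −0.5·(-0.351397) − 0.25·(-0.587786) = 0.3226.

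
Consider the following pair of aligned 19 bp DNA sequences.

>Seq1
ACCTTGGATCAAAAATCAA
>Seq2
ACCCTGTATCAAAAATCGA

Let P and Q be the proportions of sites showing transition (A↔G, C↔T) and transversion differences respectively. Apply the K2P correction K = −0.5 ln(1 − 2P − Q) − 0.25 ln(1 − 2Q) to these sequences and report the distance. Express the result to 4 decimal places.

0.1805

Mismatches occur at site 4 (T↔C, transition), site 7 (G↔T, transversion), site 18 (A↔G, transition).
Of the 3 differences, 2 transitions and 1 transversion over 19 sites: P = 2/19 = 0.105263, Q = 1/19 = 0.052632.
d = −0.5·ln(0.736842) − 0.25·ln(0.894736) = −0.5·(-0.305382) − 0.25·(-0.111227) = 0.1805.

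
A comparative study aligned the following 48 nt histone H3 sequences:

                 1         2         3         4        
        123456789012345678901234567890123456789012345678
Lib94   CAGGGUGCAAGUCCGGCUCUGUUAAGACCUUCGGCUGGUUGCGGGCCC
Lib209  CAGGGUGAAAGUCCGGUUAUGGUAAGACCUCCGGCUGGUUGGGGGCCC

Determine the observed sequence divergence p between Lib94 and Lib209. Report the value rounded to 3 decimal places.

0.125

The sequences differ at positions 8 (C/A), 17 (C/U), 19 (C/A), 22 (U/G), 31 (U/C), 42 (C/G).
There are 6 differences over 48 sites, so p = 6/48 = 0.125.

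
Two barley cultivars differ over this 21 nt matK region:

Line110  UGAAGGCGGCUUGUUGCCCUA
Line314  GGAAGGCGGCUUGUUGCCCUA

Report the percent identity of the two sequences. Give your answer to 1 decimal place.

95.2%

Differing sites — 1:U/G.
20 of the 21 sites match, so the percent identity is 20/21 × 100 = 95.2%.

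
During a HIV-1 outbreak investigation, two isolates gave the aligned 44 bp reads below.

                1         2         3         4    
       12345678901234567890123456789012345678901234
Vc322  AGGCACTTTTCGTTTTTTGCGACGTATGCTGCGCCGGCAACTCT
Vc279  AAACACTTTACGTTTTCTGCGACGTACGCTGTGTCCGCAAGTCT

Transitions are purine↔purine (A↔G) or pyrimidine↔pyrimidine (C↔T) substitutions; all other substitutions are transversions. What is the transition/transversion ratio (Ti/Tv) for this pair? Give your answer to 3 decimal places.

Mismatches occur at site 2 (G↔A, transition), site 3 (G↔A, transition), site 10 (T↔A, transversion), site 17 (T↔C, transition), site 27 (T↔C, transition), site 32 (C↔T, transition), site 34 (C↔T, transition), site 36 (G↔C, transversion), site 41 (C↔G, transversion).
Of the 9 differences, 6 transitions and 3 transversions, so Ti/Tv = 6/3 = 2.000.

2.000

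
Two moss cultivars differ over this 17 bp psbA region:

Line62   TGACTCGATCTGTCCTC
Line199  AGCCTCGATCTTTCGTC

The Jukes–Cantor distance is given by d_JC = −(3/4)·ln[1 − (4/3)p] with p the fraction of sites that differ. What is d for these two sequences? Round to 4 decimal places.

Mismatches occur at site 1 (T/A), site 3 (A/C), site 12 (G/T), site 15 (C/G).
p = 4/17 = 0.235294.
d = −0.75 · ln(1 − (4/3)·0.235294) = −0.75 · ln(0.686275) = −0.75 · (-0.376477) = 0.2824.

0.2824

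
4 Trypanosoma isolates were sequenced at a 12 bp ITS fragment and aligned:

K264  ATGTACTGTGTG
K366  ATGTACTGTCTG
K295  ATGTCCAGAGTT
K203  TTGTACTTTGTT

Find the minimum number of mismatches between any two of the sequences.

Pairwise Hamming distances:
  K264 vs K366: 1
  K264 vs K295: 4
  K264 vs K203: 3
  K366 vs K295: 5
  K366 vs K203: 4
  K295 vs K203: 5
The smallest is 1, between K264 and K366.

1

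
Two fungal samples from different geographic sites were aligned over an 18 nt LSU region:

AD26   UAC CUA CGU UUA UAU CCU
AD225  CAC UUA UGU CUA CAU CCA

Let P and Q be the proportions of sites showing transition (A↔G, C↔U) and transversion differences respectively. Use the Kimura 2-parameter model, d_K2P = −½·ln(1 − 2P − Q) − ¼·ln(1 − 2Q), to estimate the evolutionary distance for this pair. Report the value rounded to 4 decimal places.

0.5017

Differing sites — 1:U/C (Ti); 4:C/U (Ti); 7:C/U (Ti); 10:U/C (Ti); 13:U/C (Ti); 18:U/A (Tv).
Of the 6 differences, 5 transitions and 1 transversion over 18 sites: P = 5/18 = 0.277778, Q = 1/18 = 0.055556.
d = −0.5·ln(0.388888) − 0.25·ln(0.888888) = −0.5·(-0.944464) − 0.25·(-0.117784) = 0.5017.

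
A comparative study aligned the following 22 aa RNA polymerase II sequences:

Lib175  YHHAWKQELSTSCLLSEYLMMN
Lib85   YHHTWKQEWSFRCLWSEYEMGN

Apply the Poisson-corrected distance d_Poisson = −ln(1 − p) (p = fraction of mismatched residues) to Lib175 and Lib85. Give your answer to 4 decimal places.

0.3830

Differing sites — 4:A/T; 9:L/W; 11:T/F; 12:S/R; 15:L/W; 19:L/E; 21:M/G.
p = 7/22 = 0.318182.
d = −ln(1 − 0.318182) = −ln(0.681818) = 0.3830.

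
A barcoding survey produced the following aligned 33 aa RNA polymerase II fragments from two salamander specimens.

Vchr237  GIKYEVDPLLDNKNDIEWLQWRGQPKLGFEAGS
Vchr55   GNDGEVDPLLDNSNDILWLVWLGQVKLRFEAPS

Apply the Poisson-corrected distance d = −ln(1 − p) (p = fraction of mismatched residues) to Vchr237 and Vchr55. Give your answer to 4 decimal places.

0.3610

The sequences differ at positions 2 (I/N), 3 (K/D), 4 (Y/G), 13 (K/S), 17 (E/L), 20 (Q/V), 22 (R/L), 25 (P/V), 28 (G/R), 32 (G/P).
p = 10/33 = 0.303030.
d = −ln(1 − 0.303030) = −ln(0.696970) = 0.3610.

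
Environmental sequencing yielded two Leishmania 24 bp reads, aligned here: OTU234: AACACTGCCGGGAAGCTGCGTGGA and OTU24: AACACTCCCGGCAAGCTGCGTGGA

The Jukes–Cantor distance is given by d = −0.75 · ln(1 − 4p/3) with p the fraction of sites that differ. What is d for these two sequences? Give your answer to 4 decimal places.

0.0883

Mismatches occur at site 7 (G/C), site 12 (G/C).
p = 2/24 = 0.083333.
d = −0.75 · ln(1 − (4/3)·0.083333) = −0.75 · ln(0.888889) = −0.75 · (-0.117783) = 0.0883.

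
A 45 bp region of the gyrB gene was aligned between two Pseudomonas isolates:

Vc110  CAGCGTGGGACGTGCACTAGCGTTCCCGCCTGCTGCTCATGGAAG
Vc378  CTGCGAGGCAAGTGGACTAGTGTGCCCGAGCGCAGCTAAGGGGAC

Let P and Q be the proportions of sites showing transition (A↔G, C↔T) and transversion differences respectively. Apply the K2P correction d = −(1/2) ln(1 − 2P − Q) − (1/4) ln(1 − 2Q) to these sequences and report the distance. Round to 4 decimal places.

The sequences differ at positions 2 (A/T, transversion), 6 (T/A, transversion), 9 (G/C, transversion), 11 (C/A, transversion), 15 (C/G, transversion), 21 (C/T, transition), 24 (T/G, transversion), 29 (C/A, transversion), 30 (C/G, transversion), 31 (T/C, transition), 34 (T/A, transversion), 38 (C/A, transversion), 40 (T/G, transversion), 43 (A/G, transition), 45 (G/C, transversion).
Of the 15 differences, 3 transitions and 12 transversions over 45 sites: P = 3/45 = 0.066667, Q = 12/45 = 0.266667.
d = −0.5·ln(0.599999) − 0.25·ln(0.466666) = −0.5·(-0.510827) − 0.25·(-0.762141) = 0.4459.

0.4459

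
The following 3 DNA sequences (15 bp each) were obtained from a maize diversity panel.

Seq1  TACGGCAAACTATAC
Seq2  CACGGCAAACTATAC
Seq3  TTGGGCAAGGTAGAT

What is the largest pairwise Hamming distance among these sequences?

7

Pairwise Hamming distances:
  Seq1 vs Seq2: 1
  Seq1 vs Seq3: 6
  Seq2 vs Seq3: 7
The largest is 7, between Seq2 and Seq3.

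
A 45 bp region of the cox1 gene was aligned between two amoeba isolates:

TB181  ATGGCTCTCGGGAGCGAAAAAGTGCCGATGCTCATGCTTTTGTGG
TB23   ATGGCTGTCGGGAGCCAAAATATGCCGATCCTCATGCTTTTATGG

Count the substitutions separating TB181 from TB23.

The sequences differ at positions 7 (C/G), 16 (G/C), 21 (A/T), 22 (G/A), 30 (G/C), 42 (G/A).
That gives 6 mismatches out of 45 aligned sites, so the Hamming distance is 6.

6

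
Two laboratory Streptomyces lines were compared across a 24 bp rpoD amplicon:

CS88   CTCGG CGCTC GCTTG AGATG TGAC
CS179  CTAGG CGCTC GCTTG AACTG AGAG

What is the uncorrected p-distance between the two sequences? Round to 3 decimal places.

Mismatches occur at site 3 (C↔A), site 17 (G↔A), site 18 (A↔C), site 21 (T↔A), site 24 (C↔G).
There are 5 differences over 24 sites, so p = 5/24 = 0.208.

0.208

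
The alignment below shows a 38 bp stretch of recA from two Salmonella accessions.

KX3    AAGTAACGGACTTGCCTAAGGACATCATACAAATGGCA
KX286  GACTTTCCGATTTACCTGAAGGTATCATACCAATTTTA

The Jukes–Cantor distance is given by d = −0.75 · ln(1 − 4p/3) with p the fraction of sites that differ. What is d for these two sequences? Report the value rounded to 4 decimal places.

The sequences differ at positions 1 (A/G), 3 (G/C), 5 (A/T), 6 (A/T), 8 (G/C), 11 (C/T), 14 (G/A), 18 (A/G), 20 (G/A), 22 (A/G), 23 (C/T), 31 (A/C), 35 (G/T), 36 (G/T), 37 (C/T).
p = 15/38 = 0.394737.
d = −0.75 · ln(1 − (4/3)·0.394737) = −0.75 · ln(0.473684) = −0.75 · (-0.747215) = 0.5604.

0.5604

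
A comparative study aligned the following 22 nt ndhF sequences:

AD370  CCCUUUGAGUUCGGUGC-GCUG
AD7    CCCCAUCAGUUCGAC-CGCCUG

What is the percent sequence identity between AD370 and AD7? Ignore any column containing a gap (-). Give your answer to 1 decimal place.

Excluding the 2 gap columns leaves 20 comparable sites.
Differing sites — 4:U/C; 5:U/A; 7:G/C; 14:G/A; 15:U/C; 19:G/C.
14 of the 20 comparable sites match, so the percent identity is 14/20 × 100 = 70.0%.

70.0%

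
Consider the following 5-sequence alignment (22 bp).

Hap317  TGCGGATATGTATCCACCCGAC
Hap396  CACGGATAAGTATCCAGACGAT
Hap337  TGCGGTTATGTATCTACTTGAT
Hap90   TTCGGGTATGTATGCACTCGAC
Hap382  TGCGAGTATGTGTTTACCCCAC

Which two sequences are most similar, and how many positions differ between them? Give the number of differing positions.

Pairwise Hamming distances:
  Hap317 vs Hap396: 6
  Hap317 vs Hap337: 5
  Hap317 vs Hap90: 4
  Hap317 vs Hap382: 6
  Hap396 vs Hap337: 8
  Hap396 vs Hap90: 8
  Hap396 vs Hap382: 12
  Hap337 vs Hap90: 6
  Hap337 vs Hap382: 8
  Hap90 vs Hap382: 7
The smallest is 4, between Hap317 and Hap90.

4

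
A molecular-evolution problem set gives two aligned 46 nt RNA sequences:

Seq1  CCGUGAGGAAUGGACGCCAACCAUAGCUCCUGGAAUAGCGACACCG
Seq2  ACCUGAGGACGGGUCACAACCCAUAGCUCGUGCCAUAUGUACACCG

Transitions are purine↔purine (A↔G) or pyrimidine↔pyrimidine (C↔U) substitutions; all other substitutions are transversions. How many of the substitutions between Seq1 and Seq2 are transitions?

1

The sequences differ at positions 1 (C/A, transversion), 3 (G/C, transversion), 10 (A/C, transversion), 11 (U/G, transversion), 14 (A/U, transversion), 16 (G/A, transition), 18 (C/A, transversion), 20 (A/C, transversion), 30 (C/G, transversion), 33 (G/C, transversion), 34 (A/C, transversion), 38 (G/U, transversion), 39 (C/G, transversion), 40 (G/U, transversion).
Of the 14 differences, 1 transition and 13 transversions, so the answer is 1.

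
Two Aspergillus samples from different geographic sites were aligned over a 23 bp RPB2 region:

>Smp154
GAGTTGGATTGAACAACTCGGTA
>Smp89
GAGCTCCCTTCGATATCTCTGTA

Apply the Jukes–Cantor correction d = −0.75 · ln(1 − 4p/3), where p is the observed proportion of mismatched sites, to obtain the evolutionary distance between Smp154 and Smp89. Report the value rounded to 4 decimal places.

Differing sites — 4:T/C; 6:G/C; 7:G/C; 8:A/C; 11:G/C; 12:A/G; 14:C/T; 16:A/T; 20:G/T.
p = 9/23 = 0.391304.
d = −0.75 · ln(1 − (4/3)·0.391304) = −0.75 · ln(0.478261) = −0.75 · (-0.737599) = 0.5532.

0.5532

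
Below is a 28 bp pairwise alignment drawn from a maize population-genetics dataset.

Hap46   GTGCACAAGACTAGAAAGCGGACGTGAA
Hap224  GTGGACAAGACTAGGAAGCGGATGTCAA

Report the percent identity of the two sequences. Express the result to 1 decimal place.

Differing sites — 4:C/G; 15:A/G; 23:C/T; 26:G/C.
24 of the 28 sites match, so the percent identity is 24/28 × 100 = 85.7%.

85.7%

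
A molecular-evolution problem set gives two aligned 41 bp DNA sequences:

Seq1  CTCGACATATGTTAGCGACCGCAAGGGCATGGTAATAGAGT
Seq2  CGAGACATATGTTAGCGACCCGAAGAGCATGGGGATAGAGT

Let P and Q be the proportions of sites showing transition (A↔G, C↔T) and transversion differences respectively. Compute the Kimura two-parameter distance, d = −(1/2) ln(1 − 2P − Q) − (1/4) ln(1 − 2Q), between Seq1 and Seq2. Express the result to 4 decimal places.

The sequences differ at positions 2 (T/G, transversion), 3 (C/A, transversion), 21 (G/C, transversion), 22 (C/G, transversion), 26 (G/A, transition), 33 (T/G, transversion), 34 (A/G, transition).
Of the 7 differences, 2 transitions and 5 transversions over 41 sites: P = 2/41 = 0.048780, Q = 5/41 = 0.121951.
d = −0.5·ln(0.780489) − 0.25·ln(0.756098) = −0.5·(-0.247835) − 0.25·(-0.279584) = 0.1938.

0.1938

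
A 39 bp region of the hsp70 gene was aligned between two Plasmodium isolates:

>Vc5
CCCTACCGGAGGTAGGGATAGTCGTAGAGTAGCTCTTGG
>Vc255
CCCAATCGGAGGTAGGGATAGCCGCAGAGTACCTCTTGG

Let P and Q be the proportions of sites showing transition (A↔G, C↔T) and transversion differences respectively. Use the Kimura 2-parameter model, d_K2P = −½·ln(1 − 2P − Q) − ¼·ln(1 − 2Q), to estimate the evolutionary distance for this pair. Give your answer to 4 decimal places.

Differing sites — 4:T/A (Tv); 6:C/T (Ti); 22:T/C (Ti); 25:T/C (Ti); 32:G/C (Tv).
Of the 5 differences, 3 transitions and 2 transversions over 39 sites: P = 3/39 = 0.076923, Q = 2/39 = 0.051282.
d = −0.5·ln(0.794872) − 0.25·ln(0.897436) = −0.5·(-0.229574) − 0.25·(-0.108213) = 0.1418.

0.1418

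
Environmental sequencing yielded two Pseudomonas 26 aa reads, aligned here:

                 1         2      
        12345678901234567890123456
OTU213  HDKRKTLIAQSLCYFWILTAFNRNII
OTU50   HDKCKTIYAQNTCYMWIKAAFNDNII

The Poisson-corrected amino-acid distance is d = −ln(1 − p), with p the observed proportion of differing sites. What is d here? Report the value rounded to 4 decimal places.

Differing sites — 4:R/C; 7:L/I; 8:I/Y; 11:S/N; 12:L/T; 15:F/M; 18:L/K; 19:T/A; 23:R/D.
p = 9/26 = 0.346154.
d = −ln(1 − 0.346154) = −ln(0.653846) = 0.4249.

0.4249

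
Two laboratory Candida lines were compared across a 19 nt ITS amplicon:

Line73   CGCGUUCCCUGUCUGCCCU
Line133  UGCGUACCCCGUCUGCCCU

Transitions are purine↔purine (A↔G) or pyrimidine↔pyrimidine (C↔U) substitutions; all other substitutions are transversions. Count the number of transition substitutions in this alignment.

The sequences differ at positions 1 (C/U, transition), 6 (U/A, transversion), 10 (U/C, transition).
Of the 3 differences, 2 transitions and 1 transversion, so the answer is 2.

2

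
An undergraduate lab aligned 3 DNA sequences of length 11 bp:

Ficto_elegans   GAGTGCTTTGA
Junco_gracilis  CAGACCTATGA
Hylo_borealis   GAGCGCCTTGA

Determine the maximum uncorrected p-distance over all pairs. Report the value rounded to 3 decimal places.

0.455

Pairwise Hamming distances:
  Ficto_elegans vs Junco_gracilis: 4
  Ficto_elegans vs Hylo_borealis: 2
  Junco_gracilis vs Hylo_borealis: 5
The largest is 5 mismatches, between Junco_gracilis and Hylo_borealis; p = 5/11 = 0.455.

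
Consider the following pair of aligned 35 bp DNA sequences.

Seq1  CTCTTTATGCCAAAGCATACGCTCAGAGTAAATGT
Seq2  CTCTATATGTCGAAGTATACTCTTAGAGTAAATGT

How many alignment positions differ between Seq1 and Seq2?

6

The sequences differ at positions 5 (T/A), 10 (C/T), 12 (A/G), 16 (C/T), 21 (G/T), 24 (C/T).
That gives 6 mismatches out of 35 aligned sites, so the Hamming distance is 6.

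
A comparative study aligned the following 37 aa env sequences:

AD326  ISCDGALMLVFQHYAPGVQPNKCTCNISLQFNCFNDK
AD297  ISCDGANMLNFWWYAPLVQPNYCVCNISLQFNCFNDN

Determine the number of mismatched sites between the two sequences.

8

Mismatches occur at site 7 (L→N), site 10 (V→N), site 12 (Q→W), site 13 (H→W), site 17 (G→L), site 22 (K→Y), site 24 (T→V), site 37 (K→N).
That gives 8 mismatches out of 37 aligned sites, so the Hamming distance is 8.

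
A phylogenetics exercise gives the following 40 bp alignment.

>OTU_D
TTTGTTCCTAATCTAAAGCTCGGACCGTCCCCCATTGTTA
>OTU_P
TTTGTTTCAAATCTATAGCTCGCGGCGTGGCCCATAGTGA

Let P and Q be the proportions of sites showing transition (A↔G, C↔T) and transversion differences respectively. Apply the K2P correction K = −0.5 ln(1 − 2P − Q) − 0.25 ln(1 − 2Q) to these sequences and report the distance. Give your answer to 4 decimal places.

0.3060

The sequences differ at positions 7 (C/T, transition), 9 (T/A, transversion), 16 (A/T, transversion), 23 (G/C, transversion), 24 (A/G, transition), 25 (C/G, transversion), 29 (C/G, transversion), 30 (C/G, transversion), 36 (T/A, transversion), 39 (T/G, transversion).
Of the 10 differences, 2 transitions and 8 transversions over 40 sites: P = 2/40 = 0.050000, Q = 8/40 = 0.200000.
d = −0.5·ln(0.700000) − 0.25·ln(0.600000) = −0.5·(-0.356675) − 0.25·(-0.510826) = 0.3060.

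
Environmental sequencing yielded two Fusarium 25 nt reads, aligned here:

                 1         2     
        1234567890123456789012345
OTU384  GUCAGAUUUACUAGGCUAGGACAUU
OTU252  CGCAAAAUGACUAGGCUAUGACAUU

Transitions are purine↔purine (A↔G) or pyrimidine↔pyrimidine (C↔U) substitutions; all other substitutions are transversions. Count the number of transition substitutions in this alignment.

Mismatches occur at site 1 (G→C, transversion), site 2 (U→G, transversion), site 5 (G→A, transition), site 7 (U→A, transversion), site 9 (U→G, transversion), site 19 (G→U, transversion).
Of the 6 differences, 1 transition and 5 transversions, so the answer is 1.

1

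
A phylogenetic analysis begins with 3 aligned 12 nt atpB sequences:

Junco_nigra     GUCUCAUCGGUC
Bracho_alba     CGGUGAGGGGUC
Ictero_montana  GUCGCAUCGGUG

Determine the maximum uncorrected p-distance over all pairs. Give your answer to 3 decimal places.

Pairwise Hamming distances:
  Junco_nigra vs Bracho_alba: 6
  Junco_nigra vs Ictero_montana: 2
  Bracho_alba vs Ictero_montana: 8
The largest is 8 mismatches, between Bracho_alba and Ictero_montana; p = 8/12 = 0.667.

0.667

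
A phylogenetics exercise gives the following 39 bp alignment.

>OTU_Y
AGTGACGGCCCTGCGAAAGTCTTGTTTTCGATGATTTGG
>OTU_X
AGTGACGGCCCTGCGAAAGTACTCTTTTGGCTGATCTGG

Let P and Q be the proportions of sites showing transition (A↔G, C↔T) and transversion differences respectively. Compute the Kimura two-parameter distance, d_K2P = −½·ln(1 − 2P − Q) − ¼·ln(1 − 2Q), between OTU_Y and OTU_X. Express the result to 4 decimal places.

0.1722

Mismatches occur at site 21 (C↔A, transversion), site 22 (T↔C, transition), site 24 (G↔C, transversion), site 29 (C↔G, transversion), site 31 (A↔C, transversion), site 36 (T↔C, transition).
Of the 6 differences, 2 transitions and 4 transversions over 39 sites: P = 2/39 = 0.051282, Q = 4/39 = 0.102564.
d = −0.5·ln(0.794872) − 0.25·ln(0.794872) = −0.5·(-0.229574) − 0.25·(-0.229574) = 0.1722.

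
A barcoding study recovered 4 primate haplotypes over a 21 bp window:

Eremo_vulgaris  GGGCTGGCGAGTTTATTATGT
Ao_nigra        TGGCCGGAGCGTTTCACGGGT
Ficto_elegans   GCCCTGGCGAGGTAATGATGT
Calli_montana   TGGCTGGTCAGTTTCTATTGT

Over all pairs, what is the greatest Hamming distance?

Pairwise Hamming distances:
  Eremo_vulgaris vs Ao_nigra: 9
  Eremo_vulgaris vs Ficto_elegans: 5
  Eremo_vulgaris vs Calli_montana: 6
  Ao_nigra vs Ficto_elegans: 13
  Ao_nigra vs Calli_montana: 8
  Ficto_elegans vs Calli_montana: 10
The largest is 13, between Ao_nigra and Ficto_elegans.

13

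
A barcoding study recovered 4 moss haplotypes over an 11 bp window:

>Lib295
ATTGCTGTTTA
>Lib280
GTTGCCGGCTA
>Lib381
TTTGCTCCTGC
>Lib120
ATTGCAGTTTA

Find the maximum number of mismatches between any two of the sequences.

7

Pairwise Hamming distances:
  Lib295 vs Lib280: 4
  Lib295 vs Lib381: 5
  Lib295 vs Lib120: 1
  Lib280 vs Lib381: 7
  Lib280 vs Lib120: 4
  Lib381 vs Lib120: 6
The largest is 7, between Lib280 and Lib381.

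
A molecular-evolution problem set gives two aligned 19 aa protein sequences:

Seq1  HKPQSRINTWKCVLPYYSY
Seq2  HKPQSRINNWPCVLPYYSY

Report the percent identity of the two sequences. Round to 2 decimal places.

The sequences differ at positions 9 (T/N), 11 (K/P).
17 of the 19 sites match, so the percent identity is 17/19 × 100 = 89.47%.

89.47%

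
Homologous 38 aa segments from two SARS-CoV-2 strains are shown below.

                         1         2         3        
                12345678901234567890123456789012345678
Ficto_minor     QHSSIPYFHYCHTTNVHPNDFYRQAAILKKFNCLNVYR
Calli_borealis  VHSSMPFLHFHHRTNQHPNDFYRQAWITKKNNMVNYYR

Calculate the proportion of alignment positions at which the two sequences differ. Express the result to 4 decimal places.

0.3684

Mismatches occur at site 1 (Q→V), site 5 (I→M), site 7 (Y→F), site 8 (F→L), site 10 (Y→F), site 11 (C→H), site 13 (T→R), site 16 (V→Q), site 26 (A→W), site 28 (L→T), site 31 (F→N), site 33 (C→M), site 34 (L→V), site 36 (V→Y).
There are 14 differences over 38 sites, so p = 14/38 = 0.3684.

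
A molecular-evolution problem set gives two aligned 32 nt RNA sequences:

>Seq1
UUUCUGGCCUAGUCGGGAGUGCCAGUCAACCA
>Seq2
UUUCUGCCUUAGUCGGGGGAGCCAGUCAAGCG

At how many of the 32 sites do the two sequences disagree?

Mismatches occur at site 7 (G/C), site 9 (C/U), site 18 (A/G), site 20 (U/A), site 30 (C/G), site 32 (A/G).
That gives 6 mismatches out of 32 aligned sites, so the Hamming distance is 6.

6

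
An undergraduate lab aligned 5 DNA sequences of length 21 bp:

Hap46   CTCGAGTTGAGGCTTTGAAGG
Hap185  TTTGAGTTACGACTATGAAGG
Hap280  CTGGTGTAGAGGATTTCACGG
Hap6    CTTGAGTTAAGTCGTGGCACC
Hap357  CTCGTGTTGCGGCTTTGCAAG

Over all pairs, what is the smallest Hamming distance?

Pairwise Hamming distances:
  Hap46 vs Hap185: 6
  Hap46 vs Hap280: 6
  Hap46 vs Hap6: 8
  Hap46 vs Hap357: 4
  Hap185 vs Hap280: 11
  Hap185 vs Hap6: 9
  Hap185 vs Hap357: 8
  Hap280 vs Hap6: 13
  Hap280 vs Hap357: 8
  Hap6 vs Hap357: 9
The smallest is 4, between Hap46 and Hap357.

4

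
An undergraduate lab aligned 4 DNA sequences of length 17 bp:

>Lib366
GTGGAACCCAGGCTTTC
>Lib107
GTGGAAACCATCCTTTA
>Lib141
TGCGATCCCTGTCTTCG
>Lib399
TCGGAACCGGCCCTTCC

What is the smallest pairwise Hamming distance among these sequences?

Pairwise Hamming distances:
  Lib366 vs Lib107: 4
  Lib366 vs Lib141: 8
  Lib366 vs Lib399: 7
  Lib107 vs Lib141: 10
  Lib107 vs Lib399: 8
  Lib141 vs Lib399: 8
The smallest is 4, between Lib366 and Lib107.

4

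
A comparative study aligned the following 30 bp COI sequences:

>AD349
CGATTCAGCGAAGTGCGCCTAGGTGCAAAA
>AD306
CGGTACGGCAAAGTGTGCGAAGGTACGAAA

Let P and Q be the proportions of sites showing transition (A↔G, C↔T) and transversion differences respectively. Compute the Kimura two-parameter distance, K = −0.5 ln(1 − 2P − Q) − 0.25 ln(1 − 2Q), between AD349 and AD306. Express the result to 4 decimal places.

Mismatches occur at site 3 (A→G, transition), site 5 (T→A, transversion), site 7 (A→G, transition), site 10 (G→A, transition), site 16 (C→T, transition), site 19 (C→G, transversion), site 20 (T→A, transversion), site 25 (G→A, transition), site 27 (A→G, transition).
Of the 9 differences, 6 transitions and 3 transversions over 30 sites: P = 6/30 = 0.200000, Q = 3/30 = 0.100000.
d = −0.5·ln(0.500000) − 0.25·ln(0.800000) = −0.5·(-0.693147) − 0.25·(-0.223144) = 0.4024.

0.4024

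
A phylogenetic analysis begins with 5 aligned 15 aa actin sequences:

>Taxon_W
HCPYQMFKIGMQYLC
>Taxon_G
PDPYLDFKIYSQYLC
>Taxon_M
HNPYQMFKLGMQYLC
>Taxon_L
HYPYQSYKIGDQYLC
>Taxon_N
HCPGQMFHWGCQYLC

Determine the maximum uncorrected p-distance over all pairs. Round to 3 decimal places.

0.600

Pairwise Hamming distances:
  Taxon_W vs Taxon_G: 6
  Taxon_W vs Taxon_M: 2
  Taxon_W vs Taxon_L: 4
  Taxon_W vs Taxon_N: 4
  Taxon_G vs Taxon_M: 7
  Taxon_G vs Taxon_L: 7
  Taxon_G vs Taxon_N: 9
  Taxon_M vs Taxon_L: 5
  Taxon_M vs Taxon_N: 5
  Taxon_L vs Taxon_N: 7
The largest is 9 mismatches, between Taxon_G and Taxon_N; p = 9/15 = 0.600.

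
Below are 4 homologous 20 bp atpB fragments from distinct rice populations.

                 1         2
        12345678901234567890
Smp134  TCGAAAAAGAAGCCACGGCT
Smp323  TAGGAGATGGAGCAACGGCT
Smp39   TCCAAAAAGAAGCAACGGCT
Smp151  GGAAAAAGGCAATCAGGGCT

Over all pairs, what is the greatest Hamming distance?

11

Pairwise Hamming distances:
  Smp134 vs Smp323: 6
  Smp134 vs Smp39: 2
  Smp134 vs Smp151: 8
  Smp323 vs Smp39: 6
  Smp323 vs Smp151: 11
  Smp39 vs Smp151: 9
The largest is 11, between Smp323 and Smp151.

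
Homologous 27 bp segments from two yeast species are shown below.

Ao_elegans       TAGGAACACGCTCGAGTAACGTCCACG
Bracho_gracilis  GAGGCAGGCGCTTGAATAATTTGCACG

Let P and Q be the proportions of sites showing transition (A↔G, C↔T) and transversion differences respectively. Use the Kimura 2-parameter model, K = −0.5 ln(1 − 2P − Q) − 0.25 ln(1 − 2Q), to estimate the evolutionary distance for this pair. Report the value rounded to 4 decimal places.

Differing sites — 1:T/G (Tv); 5:A/C (Tv); 7:C/G (Tv); 8:A/G (Ti); 13:C/T (Ti); 16:G/A (Ti); 20:C/T (Ti); 21:G/T (Tv); 23:C/G (Tv).
Of the 9 differences, 4 transitions and 5 transversions over 27 sites: P = 4/27 = 0.148148, Q = 5/27 = 0.185185.
d = −0.5·ln(0.518519) − 0.25·ln(0.629630) = −0.5·(-0.656779) − 0.25·(-0.462623) = 0.4440.

0.4440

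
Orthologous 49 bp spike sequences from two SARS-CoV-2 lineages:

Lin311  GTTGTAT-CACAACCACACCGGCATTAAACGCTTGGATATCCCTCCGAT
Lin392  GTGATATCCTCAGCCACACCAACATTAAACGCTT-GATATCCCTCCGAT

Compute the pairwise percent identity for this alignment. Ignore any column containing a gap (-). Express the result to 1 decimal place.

Excluding the 2 gap columns leaves 47 comparable sites.
Mismatches occur at site 3 (T/G), site 4 (G/A), site 10 (A/T), site 13 (A/G), site 21 (G/A), site 22 (G/A).
41 of the 47 comparable sites match, so the percent identity is 41/47 × 100 = 87.2%.

87.2%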